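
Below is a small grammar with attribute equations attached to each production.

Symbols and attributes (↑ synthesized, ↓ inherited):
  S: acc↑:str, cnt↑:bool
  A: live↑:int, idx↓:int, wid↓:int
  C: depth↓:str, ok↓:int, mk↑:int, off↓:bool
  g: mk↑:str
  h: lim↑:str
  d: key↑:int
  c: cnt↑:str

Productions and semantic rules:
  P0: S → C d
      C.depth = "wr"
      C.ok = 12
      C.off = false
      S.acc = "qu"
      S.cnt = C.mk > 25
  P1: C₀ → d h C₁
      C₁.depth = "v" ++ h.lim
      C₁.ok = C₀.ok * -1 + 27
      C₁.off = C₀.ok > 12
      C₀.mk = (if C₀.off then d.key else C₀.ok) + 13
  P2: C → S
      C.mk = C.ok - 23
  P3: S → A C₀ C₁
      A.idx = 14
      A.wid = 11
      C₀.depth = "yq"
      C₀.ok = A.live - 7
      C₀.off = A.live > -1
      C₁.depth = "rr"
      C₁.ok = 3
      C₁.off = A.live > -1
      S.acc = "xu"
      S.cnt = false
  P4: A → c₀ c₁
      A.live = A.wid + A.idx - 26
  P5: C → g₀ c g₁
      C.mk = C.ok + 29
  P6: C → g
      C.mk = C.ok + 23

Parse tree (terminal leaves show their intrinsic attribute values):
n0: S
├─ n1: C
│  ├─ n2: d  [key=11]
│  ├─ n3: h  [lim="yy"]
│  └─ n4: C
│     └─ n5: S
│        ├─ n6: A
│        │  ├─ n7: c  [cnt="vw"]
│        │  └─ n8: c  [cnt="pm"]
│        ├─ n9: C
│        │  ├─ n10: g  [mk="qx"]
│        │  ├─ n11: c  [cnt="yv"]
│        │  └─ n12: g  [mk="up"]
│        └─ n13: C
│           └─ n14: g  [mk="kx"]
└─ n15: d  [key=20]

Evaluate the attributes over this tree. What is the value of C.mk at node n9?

21

1. n1.depth = "wr"  ["wr"]
2. n1.ok = 12  [12]
3. n1.off = false  [false]
4. n2.key = 11  [terminal]
5. n3.lim = "yy"  [terminal]
6. n4.depth = "vyy"  ["v" ++ h.lim]
7. n4.ok = 15  [C₀.ok * -1 + 27]
8. n4.off = false  [C₀.ok > 12]
9. n6.idx = 14  [14]
10. n6.wid = 11  [11]
11. n7.cnt = "vw"  [terminal]
12. n8.cnt = "pm"  [terminal]
13. n6.live = -1  [A.wid + A.idx - 26]
14. n9.depth = "yq"  ["yq"]
15. n9.ok = -8  [A.live - 7]
16. n9.off = false  [A.live > -1]
17. n10.mk = "qx"  [terminal]
18. n11.cnt = "yv"  [terminal]
19. n12.mk = "up"  [terminal]
20. n9.mk = 21  [C.ok + 29]
21. n13.depth = "rr"  ["rr"]
22. n13.ok = 3  [3]
23. n13.off = false  [A.live > -1]
24. n14.mk = "kx"  [terminal]
25. n13.mk = 26  [C.ok + 23]
26. n5.acc = "xu"  ["xu"]
27. n5.cnt = false  [false]
28. n4.mk = -8  [C.ok - 23]
29. n1.mk = 25  [(if C₀.off then d.key else C₀.ok) + 13]
30. n15.key = 20  [terminal]
31. n0.acc = "qu"  ["qu"]
32. n0.cnt = false  [C.mk > 25]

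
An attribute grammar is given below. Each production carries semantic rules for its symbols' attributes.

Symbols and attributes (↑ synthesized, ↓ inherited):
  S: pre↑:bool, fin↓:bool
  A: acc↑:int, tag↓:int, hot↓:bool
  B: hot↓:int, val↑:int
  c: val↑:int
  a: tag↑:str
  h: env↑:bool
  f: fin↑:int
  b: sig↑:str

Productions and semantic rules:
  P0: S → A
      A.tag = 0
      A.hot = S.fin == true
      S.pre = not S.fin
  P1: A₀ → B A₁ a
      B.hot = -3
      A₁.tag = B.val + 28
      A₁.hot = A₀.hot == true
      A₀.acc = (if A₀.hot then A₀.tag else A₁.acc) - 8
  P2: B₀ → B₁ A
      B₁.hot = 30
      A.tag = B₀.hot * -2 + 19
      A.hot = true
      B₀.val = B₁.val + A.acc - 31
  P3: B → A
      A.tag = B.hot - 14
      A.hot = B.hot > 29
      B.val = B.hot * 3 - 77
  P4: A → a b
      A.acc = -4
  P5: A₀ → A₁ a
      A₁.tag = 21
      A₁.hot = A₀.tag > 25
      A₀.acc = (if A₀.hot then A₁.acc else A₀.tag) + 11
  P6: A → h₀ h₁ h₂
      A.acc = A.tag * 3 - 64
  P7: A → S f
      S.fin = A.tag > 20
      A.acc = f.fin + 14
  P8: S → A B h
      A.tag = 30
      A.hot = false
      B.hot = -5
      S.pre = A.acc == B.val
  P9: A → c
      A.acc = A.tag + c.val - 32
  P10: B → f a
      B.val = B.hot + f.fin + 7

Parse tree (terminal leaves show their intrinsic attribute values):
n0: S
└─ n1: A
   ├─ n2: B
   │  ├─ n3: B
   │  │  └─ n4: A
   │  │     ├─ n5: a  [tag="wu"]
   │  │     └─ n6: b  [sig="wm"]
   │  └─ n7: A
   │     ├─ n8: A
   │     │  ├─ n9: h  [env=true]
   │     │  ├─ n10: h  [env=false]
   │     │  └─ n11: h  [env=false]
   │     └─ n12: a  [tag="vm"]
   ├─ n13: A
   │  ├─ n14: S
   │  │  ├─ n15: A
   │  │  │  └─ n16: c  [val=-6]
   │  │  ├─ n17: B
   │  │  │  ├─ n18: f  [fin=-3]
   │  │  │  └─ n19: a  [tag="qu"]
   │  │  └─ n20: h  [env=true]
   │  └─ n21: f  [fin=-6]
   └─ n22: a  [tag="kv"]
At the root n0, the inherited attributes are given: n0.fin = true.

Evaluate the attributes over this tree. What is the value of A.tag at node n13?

1. n0.fin = true  [given at root]
2. n1.tag = 0  [0]
3. n1.hot = true  [S.fin == true]
4. n2.hot = -3  [-3]
5. n3.hot = 30  [30]
6. n4.tag = 16  [B.hot - 14]
7. n4.hot = true  [B.hot > 29]
8. n5.tag = "wu"  [terminal]
9. n6.sig = "wm"  [terminal]
10. n4.acc = -4  [-4]
11. n3.val = 13  [B.hot * 3 - 77]
12. n7.tag = 25  [B₀.hot * -2 + 19]
13. n7.hot = true  [true]
14. n8.tag = 21  [21]
15. n8.hot = false  [A₀.tag > 25]
16. n9.env = true  [terminal]
17. n10.env = false  [terminal]
18. n11.env = false  [terminal]
19. n8.acc = -1  [A.tag * 3 - 64]
20. n12.tag = "vm"  [terminal]
21. n7.acc = 10  [(if A₀.hot then A₁.acc else A₀.tag) + 11]
22. n2.val = -8  [B₁.val + A.acc - 31]
23. n13.tag = 20  [B.val + 28]
24. n13.hot = true  [A₀.hot == true]
25. n14.fin = false  [A.tag > 20]
26. n15.tag = 30  [30]
27. n15.hot = false  [false]
28. n16.val = -6  [terminal]
29. n15.acc = -8  [A.tag + c.val - 32]
30. n17.hot = -5  [-5]
31. n18.fin = -3  [terminal]
32. n19.tag = "qu"  [terminal]
33. n17.val = -1  [B.hot + f.fin + 7]
34. n20.env = true  [terminal]
35. n14.pre = false  [A.acc == B.val]
36. n21.fin = -6  [terminal]
37. n13.acc = 8  [f.fin + 14]
38. n22.tag = "kv"  [terminal]
39. n1.acc = -8  [(if A₀.hot then A₀.tag else A₁.acc) - 8]
40. n0.pre = false  [not S.fin]

20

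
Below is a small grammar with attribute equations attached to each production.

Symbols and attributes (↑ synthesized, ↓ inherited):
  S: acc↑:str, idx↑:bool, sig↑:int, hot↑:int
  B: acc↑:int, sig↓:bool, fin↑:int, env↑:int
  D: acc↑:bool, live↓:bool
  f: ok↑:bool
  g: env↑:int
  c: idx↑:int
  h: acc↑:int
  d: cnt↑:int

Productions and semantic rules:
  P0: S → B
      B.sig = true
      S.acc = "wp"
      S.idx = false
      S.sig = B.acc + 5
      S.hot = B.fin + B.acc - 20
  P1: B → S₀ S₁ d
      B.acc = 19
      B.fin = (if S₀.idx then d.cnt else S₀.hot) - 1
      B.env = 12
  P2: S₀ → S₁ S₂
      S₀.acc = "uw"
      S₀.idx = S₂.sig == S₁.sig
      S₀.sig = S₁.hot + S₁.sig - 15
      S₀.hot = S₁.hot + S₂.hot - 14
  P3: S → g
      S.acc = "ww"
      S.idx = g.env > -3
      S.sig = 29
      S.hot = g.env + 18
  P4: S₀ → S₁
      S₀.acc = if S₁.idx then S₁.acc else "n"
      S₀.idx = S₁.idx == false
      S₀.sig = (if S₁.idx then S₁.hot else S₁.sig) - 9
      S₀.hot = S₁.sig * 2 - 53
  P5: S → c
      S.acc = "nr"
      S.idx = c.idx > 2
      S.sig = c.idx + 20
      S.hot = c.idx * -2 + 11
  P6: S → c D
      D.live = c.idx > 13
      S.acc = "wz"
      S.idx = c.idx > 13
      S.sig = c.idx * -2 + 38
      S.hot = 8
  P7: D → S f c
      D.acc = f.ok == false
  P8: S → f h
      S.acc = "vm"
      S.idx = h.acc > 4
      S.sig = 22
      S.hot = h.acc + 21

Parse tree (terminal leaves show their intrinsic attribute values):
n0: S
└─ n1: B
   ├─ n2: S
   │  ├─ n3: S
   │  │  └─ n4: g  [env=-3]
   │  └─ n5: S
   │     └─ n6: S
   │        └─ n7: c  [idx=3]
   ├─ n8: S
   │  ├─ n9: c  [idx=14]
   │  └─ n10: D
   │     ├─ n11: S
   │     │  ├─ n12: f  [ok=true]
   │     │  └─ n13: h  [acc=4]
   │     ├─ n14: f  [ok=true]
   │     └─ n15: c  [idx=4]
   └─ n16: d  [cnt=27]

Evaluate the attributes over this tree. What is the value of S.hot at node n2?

1. n1.sig = true  [true]
2. n4.env = -3  [terminal]
3. n3.acc = "ww"  ["ww"]
4. n3.idx = false  [g.env > -3]
5. n3.sig = 29  [29]
6. n3.hot = 15  [g.env + 18]
7. n7.idx = 3  [terminal]
8. n6.acc = "nr"  ["nr"]
9. n6.idx = true  [c.idx > 2]
10. n6.sig = 23  [c.idx + 20]
11. n6.hot = 5  [c.idx * -2 + 11]
12. n5.acc = "nr"  [if S₁.idx then S₁.acc else "n"]
13. n5.idx = false  [S₁.idx == false]
14. n5.sig = -4  [(if S₁.idx then S₁.hot else S₁.sig) - 9]
15. n5.hot = -7  [S₁.sig * 2 - 53]
16. n2.acc = "uw"  ["uw"]
17. n2.idx = false  [S₂.sig == S₁.sig]
18. n2.sig = 29  [S₁.hot + S₁.sig - 15]
19. n2.hot = -6  [S₁.hot + S₂.hot - 14]
20. n9.idx = 14  [terminal]
21. n10.live = true  [c.idx > 13]
22. n12.ok = true  [terminal]
23. n13.acc = 4  [terminal]
24. n11.acc = "vm"  ["vm"]
25. n11.idx = false  [h.acc > 4]
26. n11.sig = 22  [22]
27. n11.hot = 25  [h.acc + 21]
28. n14.ok = true  [terminal]
29. n15.idx = 4  [terminal]
30. n10.acc = false  [f.ok == false]
31. n8.acc = "wz"  ["wz"]
32. n8.idx = true  [c.idx > 13]
33. n8.sig = 10  [c.idx * -2 + 38]
34. n8.hot = 8  [8]
35. n16.cnt = 27  [terminal]
36. n1.acc = 19  [19]
37. n1.fin = -7  [(if S₀.idx then d.cnt else S₀.hot) - 1]
38. n1.env = 12  [12]
39. n0.acc = "wp"  ["wp"]
40. n0.idx = false  [false]
41. n0.sig = 24  [B.acc + 5]
42. n0.hot = -8  [B.fin + B.acc - 20]

-6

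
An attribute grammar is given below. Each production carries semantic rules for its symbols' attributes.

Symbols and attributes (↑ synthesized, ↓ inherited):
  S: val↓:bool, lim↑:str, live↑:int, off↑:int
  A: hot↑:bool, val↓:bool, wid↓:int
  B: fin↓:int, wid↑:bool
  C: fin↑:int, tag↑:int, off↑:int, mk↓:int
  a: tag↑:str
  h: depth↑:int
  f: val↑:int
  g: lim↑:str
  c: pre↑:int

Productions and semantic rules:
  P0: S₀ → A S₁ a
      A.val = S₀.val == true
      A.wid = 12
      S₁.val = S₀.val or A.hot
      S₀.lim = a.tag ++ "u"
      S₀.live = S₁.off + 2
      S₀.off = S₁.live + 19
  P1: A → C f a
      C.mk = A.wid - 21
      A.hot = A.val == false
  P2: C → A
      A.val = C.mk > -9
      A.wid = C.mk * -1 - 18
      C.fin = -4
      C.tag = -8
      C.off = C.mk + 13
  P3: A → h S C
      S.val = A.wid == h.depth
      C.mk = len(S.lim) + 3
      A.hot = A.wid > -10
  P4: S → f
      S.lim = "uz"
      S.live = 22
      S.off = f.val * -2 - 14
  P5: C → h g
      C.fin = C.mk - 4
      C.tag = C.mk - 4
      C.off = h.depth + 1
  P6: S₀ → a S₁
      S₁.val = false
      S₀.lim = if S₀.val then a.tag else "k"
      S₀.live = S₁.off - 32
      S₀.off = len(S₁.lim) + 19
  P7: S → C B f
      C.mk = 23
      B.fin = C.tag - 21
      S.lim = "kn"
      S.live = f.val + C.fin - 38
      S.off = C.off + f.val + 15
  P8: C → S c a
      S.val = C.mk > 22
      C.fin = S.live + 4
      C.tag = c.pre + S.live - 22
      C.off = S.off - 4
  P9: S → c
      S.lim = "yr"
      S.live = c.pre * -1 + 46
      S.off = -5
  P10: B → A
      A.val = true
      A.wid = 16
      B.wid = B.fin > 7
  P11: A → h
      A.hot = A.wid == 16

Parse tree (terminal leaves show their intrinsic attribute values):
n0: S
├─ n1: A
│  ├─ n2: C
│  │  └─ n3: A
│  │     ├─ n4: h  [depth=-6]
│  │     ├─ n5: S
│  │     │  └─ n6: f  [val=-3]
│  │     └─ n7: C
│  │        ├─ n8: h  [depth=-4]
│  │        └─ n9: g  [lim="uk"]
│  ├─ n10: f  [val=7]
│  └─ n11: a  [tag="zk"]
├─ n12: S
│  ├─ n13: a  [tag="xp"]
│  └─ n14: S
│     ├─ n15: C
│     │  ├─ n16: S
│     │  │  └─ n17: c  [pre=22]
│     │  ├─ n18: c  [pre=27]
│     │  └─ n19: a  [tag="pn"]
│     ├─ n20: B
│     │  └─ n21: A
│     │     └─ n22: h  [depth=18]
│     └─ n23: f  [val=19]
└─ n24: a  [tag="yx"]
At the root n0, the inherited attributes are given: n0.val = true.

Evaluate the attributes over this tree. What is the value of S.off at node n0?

1. n0.val = true  [given at root]
2. n1.val = true  [S₀.val == true]
3. n1.wid = 12  [12]
4. n2.mk = -9  [A.wid - 21]
5. n3.val = false  [C.mk > -9]
6. n3.wid = -9  [C.mk * -1 - 18]
7. n4.depth = -6  [terminal]
8. n5.val = false  [A.wid == h.depth]
9. n6.val = -3  [terminal]
10. n5.lim = "uz"  ["uz"]
11. n5.live = 22  [22]
12. n5.off = -8  [f.val * -2 - 14]
13. n7.mk = 5  [len(S.lim) + 3]
14. n8.depth = -4  [terminal]
15. n9.lim = "uk"  [terminal]
16. n7.fin = 1  [C.mk - 4]
17. n7.tag = 1  [C.mk - 4]
18. n7.off = -3  [h.depth + 1]
19. n3.hot = true  [A.wid > -10]
20. n2.fin = -4  [-4]
21. n2.tag = -8  [-8]
22. n2.off = 4  [C.mk + 13]
23. n10.val = 7  [terminal]
24. n11.tag = "zk"  [terminal]
25. n1.hot = false  [A.val == false]
26. n12.val = true  [S₀.val or A.hot]
27. n13.tag = "xp"  [terminal]
28. n14.val = false  [false]
29. n15.mk = 23  [23]
30. n16.val = true  [C.mk > 22]
31. n17.pre = 22  [terminal]
32. n16.lim = "yr"  ["yr"]
33. n16.live = 24  [c.pre * -1 + 46]
34. n16.off = -5  [-5]
35. n18.pre = 27  [terminal]
36. n19.tag = "pn"  [terminal]
37. n15.fin = 28  [S.live + 4]
38. n15.tag = 29  [c.pre + S.live - 22]
39. n15.off = -9  [S.off - 4]
40. n20.fin = 8  [C.tag - 21]
41. n21.val = true  [true]
42. n21.wid = 16  [16]
43. n22.depth = 18  [terminal]
44. n21.hot = true  [A.wid == 16]
45. n20.wid = true  [B.fin > 7]
46. n23.val = 19  [terminal]
47. n14.lim = "kn"  ["kn"]
48. n14.live = 9  [f.val + C.fin - 38]
49. n14.off = 25  [C.off + f.val + 15]
50. n12.lim = "xp"  [if S₀.val then a.tag else "k"]
51. n12.live = -7  [S₁.off - 32]
52. n12.off = 21  [len(S₁.lim) + 19]
53. n24.tag = "yx"  [terminal]
54. n0.lim = "yxu"  [a.tag ++ "u"]
55. n0.live = 23  [S₁.off + 2]
56. n0.off = 12  [S₁.live + 19]

12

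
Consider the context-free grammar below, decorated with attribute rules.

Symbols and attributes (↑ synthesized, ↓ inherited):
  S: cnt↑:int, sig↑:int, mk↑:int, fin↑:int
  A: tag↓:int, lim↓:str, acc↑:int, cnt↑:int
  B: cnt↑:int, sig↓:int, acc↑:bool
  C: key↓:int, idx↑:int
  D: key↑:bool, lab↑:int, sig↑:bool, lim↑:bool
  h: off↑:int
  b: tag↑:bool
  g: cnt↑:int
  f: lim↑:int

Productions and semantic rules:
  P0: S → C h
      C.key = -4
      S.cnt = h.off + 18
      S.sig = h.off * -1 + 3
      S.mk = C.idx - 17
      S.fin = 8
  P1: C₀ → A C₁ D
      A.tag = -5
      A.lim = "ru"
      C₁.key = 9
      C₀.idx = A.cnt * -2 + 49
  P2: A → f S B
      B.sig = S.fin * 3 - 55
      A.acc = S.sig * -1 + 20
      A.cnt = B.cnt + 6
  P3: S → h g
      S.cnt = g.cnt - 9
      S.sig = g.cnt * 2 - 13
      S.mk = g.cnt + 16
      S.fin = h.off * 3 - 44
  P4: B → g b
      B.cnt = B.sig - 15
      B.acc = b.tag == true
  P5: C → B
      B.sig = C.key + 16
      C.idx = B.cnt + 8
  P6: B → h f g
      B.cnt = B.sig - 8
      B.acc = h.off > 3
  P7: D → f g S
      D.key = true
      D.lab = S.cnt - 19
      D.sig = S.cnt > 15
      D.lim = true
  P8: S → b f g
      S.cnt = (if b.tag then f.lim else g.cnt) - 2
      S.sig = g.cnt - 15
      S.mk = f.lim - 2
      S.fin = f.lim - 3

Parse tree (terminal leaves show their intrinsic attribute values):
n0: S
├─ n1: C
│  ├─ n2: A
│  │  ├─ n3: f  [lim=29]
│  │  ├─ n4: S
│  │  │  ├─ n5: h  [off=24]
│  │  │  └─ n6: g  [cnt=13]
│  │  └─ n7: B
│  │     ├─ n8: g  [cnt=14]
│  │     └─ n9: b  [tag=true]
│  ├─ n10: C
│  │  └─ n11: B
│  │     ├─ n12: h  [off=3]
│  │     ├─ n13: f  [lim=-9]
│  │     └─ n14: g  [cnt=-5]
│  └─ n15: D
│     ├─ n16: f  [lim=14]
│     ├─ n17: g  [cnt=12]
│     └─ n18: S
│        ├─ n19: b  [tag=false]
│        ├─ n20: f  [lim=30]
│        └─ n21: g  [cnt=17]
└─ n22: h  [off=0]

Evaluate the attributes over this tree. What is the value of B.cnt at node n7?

1. n1.key = -4  [-4]
2. n2.tag = -5  [-5]
3. n2.lim = "ru"  ["ru"]
4. n3.lim = 29  [terminal]
5. n5.off = 24  [terminal]
6. n6.cnt = 13  [terminal]
7. n4.cnt = 4  [g.cnt - 9]
8. n4.sig = 13  [g.cnt * 2 - 13]
9. n4.mk = 29  [g.cnt + 16]
10. n4.fin = 28  [h.off * 3 - 44]
11. n7.sig = 29  [S.fin * 3 - 55]
12. n8.cnt = 14  [terminal]
13. n9.tag = true  [terminal]
14. n7.cnt = 14  [B.sig - 15]
15. n7.acc = true  [b.tag == true]
16. n2.acc = 7  [S.sig * -1 + 20]
17. n2.cnt = 20  [B.cnt + 6]
18. n10.key = 9  [9]
19. n11.sig = 25  [C.key + 16]
20. n12.off = 3  [terminal]
21. n13.lim = -9  [terminal]
22. n14.cnt = -5  [terminal]
23. n11.cnt = 17  [B.sig - 8]
24. n11.acc = false  [h.off > 3]
25. n10.idx = 25  [B.cnt + 8]
26. n16.lim = 14  [terminal]
27. n17.cnt = 12  [terminal]
28. n19.tag = false  [terminal]
29. n20.lim = 30  [terminal]
30. n21.cnt = 17  [terminal]
31. n18.cnt = 15  [(if b.tag then f.lim else g.cnt) - 2]
32. n18.sig = 2  [g.cnt - 15]
33. n18.mk = 28  [f.lim - 2]
34. n18.fin = 27  [f.lim - 3]
35. n15.key = true  [true]
36. n15.lab = -4  [S.cnt - 19]
37. n15.sig = false  [S.cnt > 15]
38. n15.lim = true  [true]
39. n1.idx = 9  [A.cnt * -2 + 49]
40. n22.off = 0  [terminal]
41. n0.cnt = 18  [h.off + 18]
42. n0.sig = 3  [h.off * -1 + 3]
43. n0.mk = -8  [C.idx - 17]
44. n0.fin = 8  [8]

14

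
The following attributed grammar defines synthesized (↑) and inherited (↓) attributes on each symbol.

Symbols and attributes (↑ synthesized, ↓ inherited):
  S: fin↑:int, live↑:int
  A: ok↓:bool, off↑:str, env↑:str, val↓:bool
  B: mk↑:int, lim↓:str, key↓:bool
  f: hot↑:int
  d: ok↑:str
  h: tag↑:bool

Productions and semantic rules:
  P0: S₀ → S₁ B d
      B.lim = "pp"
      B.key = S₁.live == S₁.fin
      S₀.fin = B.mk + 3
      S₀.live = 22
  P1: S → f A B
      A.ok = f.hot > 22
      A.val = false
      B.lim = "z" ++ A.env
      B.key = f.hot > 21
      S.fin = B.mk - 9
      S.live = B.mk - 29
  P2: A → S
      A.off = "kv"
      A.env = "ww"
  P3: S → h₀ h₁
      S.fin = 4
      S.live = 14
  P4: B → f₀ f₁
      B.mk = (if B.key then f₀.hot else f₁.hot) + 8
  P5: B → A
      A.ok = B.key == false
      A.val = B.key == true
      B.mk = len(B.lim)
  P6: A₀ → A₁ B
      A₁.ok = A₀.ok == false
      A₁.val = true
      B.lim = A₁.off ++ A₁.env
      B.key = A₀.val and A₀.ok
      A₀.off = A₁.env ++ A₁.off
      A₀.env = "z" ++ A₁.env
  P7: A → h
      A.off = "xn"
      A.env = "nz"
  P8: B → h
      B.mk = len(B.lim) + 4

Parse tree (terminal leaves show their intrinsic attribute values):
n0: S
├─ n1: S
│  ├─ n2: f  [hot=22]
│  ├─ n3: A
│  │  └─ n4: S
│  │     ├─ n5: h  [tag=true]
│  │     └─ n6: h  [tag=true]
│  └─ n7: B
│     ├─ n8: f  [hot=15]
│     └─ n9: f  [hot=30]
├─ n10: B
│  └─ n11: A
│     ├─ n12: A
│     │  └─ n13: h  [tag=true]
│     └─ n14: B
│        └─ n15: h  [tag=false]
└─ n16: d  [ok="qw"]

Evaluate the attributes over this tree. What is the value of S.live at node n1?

-6

1. n2.hot = 22  [terminal]
2. n3.ok = false  [f.hot > 22]
3. n3.val = false  [false]
4. n5.tag = true  [terminal]
5. n6.tag = true  [terminal]
6. n4.fin = 4  [4]
7. n4.live = 14  [14]
8. n3.off = "kv"  ["kv"]
9. n3.env = "ww"  ["ww"]
10. n7.lim = "zww"  ["z" ++ A.env]
11. n7.key = true  [f.hot > 21]
12. n8.hot = 15  [terminal]
13. n9.hot = 30  [terminal]
14. n7.mk = 23  [(if B.key then f₀.hot else f₁.hot) + 8]
15. n1.fin = 14  [B.mk - 9]
16. n1.live = -6  [B.mk - 29]
17. n10.lim = "pp"  ["pp"]
18. n10.key = false  [S₁.live == S₁.fin]
19. n11.ok = true  [B.key == false]
20. n11.val = false  [B.key == true]
21. n12.ok = false  [A₀.ok == false]
22. n12.val = true  [true]
23. n13.tag = true  [terminal]
24. n12.off = "xn"  ["xn"]
25. n12.env = "nz"  ["nz"]
26. n14.lim = "xnnz"  [A₁.off ++ A₁.env]
27. n14.key = false  [A₀.val and A₀.ok]
28. n15.tag = false  [terminal]
29. n14.mk = 8  [len(B.lim) + 4]
30. n11.off = "nzxn"  [A₁.env ++ A₁.off]
31. n11.env = "znz"  ["z" ++ A₁.env]
32. n10.mk = 2  [len(B.lim)]
33. n16.ok = "qw"  [terminal]
34. n0.fin = 5  [B.mk + 3]
35. n0.live = 22  [22]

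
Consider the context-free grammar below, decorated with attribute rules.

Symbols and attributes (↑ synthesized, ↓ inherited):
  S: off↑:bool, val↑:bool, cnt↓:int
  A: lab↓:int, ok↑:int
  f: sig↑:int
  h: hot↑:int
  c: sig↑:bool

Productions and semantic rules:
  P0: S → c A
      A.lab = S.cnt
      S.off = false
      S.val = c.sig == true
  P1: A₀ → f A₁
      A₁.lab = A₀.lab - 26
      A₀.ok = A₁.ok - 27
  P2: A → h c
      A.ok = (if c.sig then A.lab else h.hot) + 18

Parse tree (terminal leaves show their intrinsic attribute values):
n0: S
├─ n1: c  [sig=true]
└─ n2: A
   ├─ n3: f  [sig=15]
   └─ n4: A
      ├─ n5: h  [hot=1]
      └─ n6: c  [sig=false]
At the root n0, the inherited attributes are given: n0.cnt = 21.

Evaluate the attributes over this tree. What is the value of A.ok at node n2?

1. n0.cnt = 21  [given at root]
2. n1.sig = true  [terminal]
3. n2.lab = 21  [S.cnt]
4. n3.sig = 15  [terminal]
5. n4.lab = -5  [A₀.lab - 26]
6. n5.hot = 1  [terminal]
7. n6.sig = false  [terminal]
8. n4.ok = 19  [(if c.sig then A.lab else h.hot) + 18]
9. n2.ok = -8  [A₁.ok - 27]
10. n0.off = false  [false]
11. n0.val = true  [c.sig == true]

-8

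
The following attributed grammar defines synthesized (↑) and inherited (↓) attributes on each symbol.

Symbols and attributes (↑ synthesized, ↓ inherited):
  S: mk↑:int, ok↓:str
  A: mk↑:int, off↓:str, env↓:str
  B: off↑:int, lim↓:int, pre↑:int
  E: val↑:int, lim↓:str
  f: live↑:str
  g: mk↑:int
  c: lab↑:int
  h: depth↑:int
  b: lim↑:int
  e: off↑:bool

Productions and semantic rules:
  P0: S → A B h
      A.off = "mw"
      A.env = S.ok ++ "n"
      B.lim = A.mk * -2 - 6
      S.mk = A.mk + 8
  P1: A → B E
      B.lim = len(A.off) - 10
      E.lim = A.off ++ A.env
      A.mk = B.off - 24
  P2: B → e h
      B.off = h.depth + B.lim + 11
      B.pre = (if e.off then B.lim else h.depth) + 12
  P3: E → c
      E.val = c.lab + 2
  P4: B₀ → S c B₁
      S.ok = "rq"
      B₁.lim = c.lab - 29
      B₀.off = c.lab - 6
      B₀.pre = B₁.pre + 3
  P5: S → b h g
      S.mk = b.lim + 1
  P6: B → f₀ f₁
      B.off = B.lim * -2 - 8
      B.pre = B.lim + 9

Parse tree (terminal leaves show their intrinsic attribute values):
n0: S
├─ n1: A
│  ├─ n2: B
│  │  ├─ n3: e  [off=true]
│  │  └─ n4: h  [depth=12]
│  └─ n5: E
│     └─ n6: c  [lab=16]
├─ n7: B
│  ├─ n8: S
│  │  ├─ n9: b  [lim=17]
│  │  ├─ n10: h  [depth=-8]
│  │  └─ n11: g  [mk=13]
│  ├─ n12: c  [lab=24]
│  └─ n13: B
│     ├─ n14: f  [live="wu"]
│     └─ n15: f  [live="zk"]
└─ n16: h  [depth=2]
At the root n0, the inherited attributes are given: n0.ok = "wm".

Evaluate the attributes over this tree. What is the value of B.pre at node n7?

1. n0.ok = "wm"  [given at root]
2. n1.off = "mw"  ["mw"]
3. n1.env = "wmn"  [S.ok ++ "n"]
4. n2.lim = -8  [len(A.off) - 10]
5. n3.off = true  [terminal]
6. n4.depth = 12  [terminal]
7. n2.off = 15  [h.depth + B.lim + 11]
8. n2.pre = 4  [(if e.off then B.lim else h.depth) + 12]
9. n5.lim = "mwwmn"  [A.off ++ A.env]
10. n6.lab = 16  [terminal]
11. n5.val = 18  [c.lab + 2]
12. n1.mk = -9  [B.off - 24]
13. n7.lim = 12  [A.mk * -2 - 6]
14. n8.ok = "rq"  ["rq"]
15. n9.lim = 17  [terminal]
16. n10.depth = -8  [terminal]
17. n11.mk = 13  [terminal]
18. n8.mk = 18  [b.lim + 1]
19. n12.lab = 24  [terminal]
20. n13.lim = -5  [c.lab - 29]
21. n14.live = "wu"  [terminal]
22. n15.live = "zk"  [terminal]
23. n13.off = 2  [B.lim * -2 - 8]
24. n13.pre = 4  [B.lim + 9]
25. n7.off = 18  [c.lab - 6]
26. n7.pre = 7  [B₁.pre + 3]
27. n16.depth = 2  [terminal]
28. n0.mk = -1  [A.mk + 8]

7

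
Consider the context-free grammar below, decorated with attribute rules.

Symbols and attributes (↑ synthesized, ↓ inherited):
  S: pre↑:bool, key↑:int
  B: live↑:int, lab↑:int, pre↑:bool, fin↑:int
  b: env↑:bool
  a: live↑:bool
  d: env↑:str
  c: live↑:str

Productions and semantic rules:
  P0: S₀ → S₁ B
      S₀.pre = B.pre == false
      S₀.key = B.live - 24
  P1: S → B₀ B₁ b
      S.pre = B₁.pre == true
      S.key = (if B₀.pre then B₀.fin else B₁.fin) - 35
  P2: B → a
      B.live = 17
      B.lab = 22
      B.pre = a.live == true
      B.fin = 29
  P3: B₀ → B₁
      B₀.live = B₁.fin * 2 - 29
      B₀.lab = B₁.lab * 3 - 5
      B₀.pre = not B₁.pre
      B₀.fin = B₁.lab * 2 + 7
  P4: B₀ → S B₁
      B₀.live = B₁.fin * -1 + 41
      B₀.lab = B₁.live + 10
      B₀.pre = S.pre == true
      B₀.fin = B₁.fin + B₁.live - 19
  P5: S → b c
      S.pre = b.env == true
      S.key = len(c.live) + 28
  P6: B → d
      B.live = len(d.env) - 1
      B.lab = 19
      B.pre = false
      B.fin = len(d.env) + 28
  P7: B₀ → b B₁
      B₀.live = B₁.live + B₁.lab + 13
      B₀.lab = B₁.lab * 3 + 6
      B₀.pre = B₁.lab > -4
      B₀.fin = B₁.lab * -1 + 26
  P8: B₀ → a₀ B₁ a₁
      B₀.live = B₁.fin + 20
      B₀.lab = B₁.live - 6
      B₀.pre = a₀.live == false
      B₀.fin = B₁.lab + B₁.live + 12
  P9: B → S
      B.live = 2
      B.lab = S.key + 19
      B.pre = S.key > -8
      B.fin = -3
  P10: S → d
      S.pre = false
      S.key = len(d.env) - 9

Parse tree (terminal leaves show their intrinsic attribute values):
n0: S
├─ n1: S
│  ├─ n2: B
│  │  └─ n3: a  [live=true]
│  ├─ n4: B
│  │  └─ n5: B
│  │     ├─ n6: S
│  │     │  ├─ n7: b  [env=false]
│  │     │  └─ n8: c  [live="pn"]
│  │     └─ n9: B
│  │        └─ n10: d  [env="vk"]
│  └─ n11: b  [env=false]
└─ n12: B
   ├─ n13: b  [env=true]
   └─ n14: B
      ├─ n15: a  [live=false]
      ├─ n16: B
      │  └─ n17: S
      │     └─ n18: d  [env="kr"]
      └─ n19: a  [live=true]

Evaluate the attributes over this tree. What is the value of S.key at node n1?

-6

1. n3.live = true  [terminal]
2. n2.live = 17  [17]
3. n2.lab = 22  [22]
4. n2.pre = true  [a.live == true]
5. n2.fin = 29  [29]
6. n7.env = false  [terminal]
7. n8.live = "pn"  [terminal]
8. n6.pre = false  [b.env == true]
9. n6.key = 30  [len(c.live) + 28]
10. n10.env = "vk"  [terminal]
11. n9.live = 1  [len(d.env) - 1]
12. n9.lab = 19  [19]
13. n9.pre = false  [false]
14. n9.fin = 30  [len(d.env) + 28]
15. n5.live = 11  [B₁.fin * -1 + 41]
16. n5.lab = 11  [B₁.live + 10]
17. n5.pre = false  [S.pre == true]
18. n5.fin = 12  [B₁.fin + B₁.live - 19]
19. n4.live = -5  [B₁.fin * 2 - 29]
20. n4.lab = 28  [B₁.lab * 3 - 5]
21. n4.pre = true  [not B₁.pre]
22. n4.fin = 29  [B₁.lab * 2 + 7]
23. n11.env = false  [terminal]
24. n1.pre = true  [B₁.pre == true]
25. n1.key = -6  [(if B₀.pre then B₀.fin else B₁.fin) - 35]
26. n13.env = true  [terminal]
27. n15.live = false  [terminal]
28. n18.env = "kr"  [terminal]
29. n17.pre = false  [false]
30. n17.key = -7  [len(d.env) - 9]
31. n16.live = 2  [2]
32. n16.lab = 12  [S.key + 19]
33. n16.pre = true  [S.key > -8]
34. n16.fin = -3  [-3]
35. n19.live = true  [terminal]
36. n14.live = 17  [B₁.fin + 20]
37. n14.lab = -4  [B₁.live - 6]
38. n14.pre = true  [a₀.live == false]
39. n14.fin = 26  [B₁.lab + B₁.live + 12]
40. n12.live = 26  [B₁.live + B₁.lab + 13]
41. n12.lab = -6  [B₁.lab * 3 + 6]
42. n12.pre = false  [B₁.lab > -4]
43. n12.fin = 30  [B₁.lab * -1 + 26]
44. n0.pre = true  [B.pre == false]
45. n0.key = 2  [B.live - 24]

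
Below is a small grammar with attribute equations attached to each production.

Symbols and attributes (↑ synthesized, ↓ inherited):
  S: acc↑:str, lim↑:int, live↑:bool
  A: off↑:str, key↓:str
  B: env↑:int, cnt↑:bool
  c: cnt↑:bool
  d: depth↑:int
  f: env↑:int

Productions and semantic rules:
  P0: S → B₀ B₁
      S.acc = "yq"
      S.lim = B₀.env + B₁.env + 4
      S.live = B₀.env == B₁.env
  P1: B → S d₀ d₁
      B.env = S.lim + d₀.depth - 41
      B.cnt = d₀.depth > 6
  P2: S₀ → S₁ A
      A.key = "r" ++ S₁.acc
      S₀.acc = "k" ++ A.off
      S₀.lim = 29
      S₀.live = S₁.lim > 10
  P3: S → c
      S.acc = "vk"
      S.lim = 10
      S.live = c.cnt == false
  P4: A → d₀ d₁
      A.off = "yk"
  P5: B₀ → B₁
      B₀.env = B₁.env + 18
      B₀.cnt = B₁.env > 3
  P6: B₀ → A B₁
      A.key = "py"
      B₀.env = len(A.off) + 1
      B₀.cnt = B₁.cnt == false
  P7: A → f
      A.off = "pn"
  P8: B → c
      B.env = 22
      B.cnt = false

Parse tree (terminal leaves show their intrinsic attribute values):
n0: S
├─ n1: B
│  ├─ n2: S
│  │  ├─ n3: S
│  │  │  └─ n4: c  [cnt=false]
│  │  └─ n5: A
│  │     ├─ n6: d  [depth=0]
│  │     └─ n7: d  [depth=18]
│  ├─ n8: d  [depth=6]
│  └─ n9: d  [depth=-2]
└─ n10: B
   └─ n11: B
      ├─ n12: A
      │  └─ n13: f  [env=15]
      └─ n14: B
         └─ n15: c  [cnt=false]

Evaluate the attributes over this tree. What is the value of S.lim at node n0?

1. n4.cnt = false  [terminal]
2. n3.acc = "vk"  ["vk"]
3. n3.lim = 10  [10]
4. n3.live = true  [c.cnt == false]
5. n5.key = "rvk"  ["r" ++ S₁.acc]
6. n6.depth = 0  [terminal]
7. n7.depth = 18  [terminal]
8. n5.off = "yk"  ["yk"]
9. n2.acc = "kyk"  ["k" ++ A.off]
10. n2.lim = 29  [29]
11. n2.live = false  [S₁.lim > 10]
12. n8.depth = 6  [terminal]
13. n9.depth = -2  [terminal]
14. n1.env = -6  [S.lim + d₀.depth - 41]
15. n1.cnt = false  [d₀.depth > 6]
16. n12.key = "py"  ["py"]
17. n13.env = 15  [terminal]
18. n12.off = "pn"  ["pn"]
19. n15.cnt = false  [terminal]
20. n14.env = 22  [22]
21. n14.cnt = false  [false]
22. n11.env = 3  [len(A.off) + 1]
23. n11.cnt = true  [B₁.cnt == false]
24. n10.env = 21  [B₁.env + 18]
25. n10.cnt = false  [B₁.env > 3]
26. n0.acc = "yq"  ["yq"]
27. n0.lim = 19  [B₀.env + B₁.env + 4]
28. n0.live = false  [B₀.env == B₁.env]

19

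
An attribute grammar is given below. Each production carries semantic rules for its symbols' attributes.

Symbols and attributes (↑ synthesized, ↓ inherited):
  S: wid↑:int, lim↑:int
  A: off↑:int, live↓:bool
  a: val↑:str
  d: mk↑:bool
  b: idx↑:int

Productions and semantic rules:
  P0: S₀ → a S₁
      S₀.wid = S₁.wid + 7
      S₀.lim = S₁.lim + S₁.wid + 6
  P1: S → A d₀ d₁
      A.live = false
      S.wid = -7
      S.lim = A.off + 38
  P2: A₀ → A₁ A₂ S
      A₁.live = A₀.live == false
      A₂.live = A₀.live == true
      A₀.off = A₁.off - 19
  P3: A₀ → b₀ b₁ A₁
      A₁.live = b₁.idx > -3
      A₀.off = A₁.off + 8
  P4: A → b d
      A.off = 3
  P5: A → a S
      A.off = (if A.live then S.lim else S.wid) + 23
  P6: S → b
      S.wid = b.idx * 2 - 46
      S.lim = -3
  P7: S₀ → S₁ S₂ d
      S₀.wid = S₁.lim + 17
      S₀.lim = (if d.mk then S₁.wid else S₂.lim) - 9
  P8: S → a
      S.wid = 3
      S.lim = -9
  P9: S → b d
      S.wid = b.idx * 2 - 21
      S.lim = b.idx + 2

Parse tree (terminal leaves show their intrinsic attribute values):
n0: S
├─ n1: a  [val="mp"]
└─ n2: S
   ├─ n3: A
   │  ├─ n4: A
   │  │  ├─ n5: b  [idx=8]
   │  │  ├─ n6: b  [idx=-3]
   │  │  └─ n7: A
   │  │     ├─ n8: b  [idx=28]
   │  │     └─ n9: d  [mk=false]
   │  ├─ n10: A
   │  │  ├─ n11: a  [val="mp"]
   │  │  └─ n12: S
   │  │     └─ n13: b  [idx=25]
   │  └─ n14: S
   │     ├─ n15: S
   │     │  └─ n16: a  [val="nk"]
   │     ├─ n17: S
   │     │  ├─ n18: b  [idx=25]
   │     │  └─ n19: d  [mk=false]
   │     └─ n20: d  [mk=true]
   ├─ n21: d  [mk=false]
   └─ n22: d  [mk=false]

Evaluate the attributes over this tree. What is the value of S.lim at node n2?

1. n1.val = "mp"  [terminal]
2. n3.live = false  [false]
3. n4.live = true  [A₀.live == false]
4. n5.idx = 8  [terminal]
5. n6.idx = -3  [terminal]
6. n7.live = false  [b₁.idx > -3]
7. n8.idx = 28  [terminal]
8. n9.mk = false  [terminal]
9. n7.off = 3  [3]
10. n4.off = 11  [A₁.off + 8]
11. n10.live = false  [A₀.live == true]
12. n11.val = "mp"  [terminal]
13. n13.idx = 25  [terminal]
14. n12.wid = 4  [b.idx * 2 - 46]
15. n12.lim = -3  [-3]
16. n10.off = 27  [(if A.live then S.lim else S.wid) + 23]
17. n16.val = "nk"  [terminal]
18. n15.wid = 3  [3]
19. n15.lim = -9  [-9]
20. n18.idx = 25  [terminal]
21. n19.mk = false  [terminal]
22. n17.wid = 29  [b.idx * 2 - 21]
23. n17.lim = 27  [b.idx + 2]
24. n20.mk = true  [terminal]
25. n14.wid = 8  [S₁.lim + 17]
26. n14.lim = -6  [(if d.mk then S₁.wid else S₂.lim) - 9]
27. n3.off = -8  [A₁.off - 19]
28. n21.mk = false  [terminal]
29. n22.mk = false  [terminal]
30. n2.wid = -7  [-7]
31. n2.lim = 30  [A.off + 38]
32. n0.wid = 0  [S₁.wid + 7]
33. n0.lim = 29  [S₁.lim + S₁.wid + 6]

30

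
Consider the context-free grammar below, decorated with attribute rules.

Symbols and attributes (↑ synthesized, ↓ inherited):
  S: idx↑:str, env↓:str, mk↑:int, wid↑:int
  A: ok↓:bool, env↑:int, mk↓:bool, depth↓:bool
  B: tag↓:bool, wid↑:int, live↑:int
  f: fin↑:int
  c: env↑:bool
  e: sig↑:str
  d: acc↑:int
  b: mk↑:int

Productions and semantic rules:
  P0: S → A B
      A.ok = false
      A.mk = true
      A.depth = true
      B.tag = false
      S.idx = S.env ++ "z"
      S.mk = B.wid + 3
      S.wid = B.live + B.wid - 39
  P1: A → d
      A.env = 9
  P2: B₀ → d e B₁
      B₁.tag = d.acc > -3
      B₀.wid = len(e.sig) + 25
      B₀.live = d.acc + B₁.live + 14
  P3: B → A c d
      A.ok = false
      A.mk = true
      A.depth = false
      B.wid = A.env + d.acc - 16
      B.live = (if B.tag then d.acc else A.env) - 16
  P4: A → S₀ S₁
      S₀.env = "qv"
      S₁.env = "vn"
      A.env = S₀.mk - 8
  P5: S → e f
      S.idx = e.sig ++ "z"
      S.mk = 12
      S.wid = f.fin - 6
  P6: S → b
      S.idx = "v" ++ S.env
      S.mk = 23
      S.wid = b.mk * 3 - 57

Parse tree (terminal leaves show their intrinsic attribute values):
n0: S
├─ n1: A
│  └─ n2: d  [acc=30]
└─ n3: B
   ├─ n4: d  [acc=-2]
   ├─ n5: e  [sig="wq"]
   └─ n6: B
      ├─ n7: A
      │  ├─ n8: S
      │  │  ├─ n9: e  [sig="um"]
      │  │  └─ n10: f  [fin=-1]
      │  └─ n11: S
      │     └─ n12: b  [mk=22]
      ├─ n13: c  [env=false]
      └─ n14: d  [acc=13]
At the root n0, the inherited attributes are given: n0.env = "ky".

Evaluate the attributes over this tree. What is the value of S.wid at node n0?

-3

1. n0.env = "ky"  [given at root]
2. n1.ok = false  [false]
3. n1.mk = true  [true]
4. n1.depth = true  [true]
5. n2.acc = 30  [terminal]
6. n1.env = 9  [9]
7. n3.tag = false  [false]
8. n4.acc = -2  [terminal]
9. n5.sig = "wq"  [terminal]
10. n6.tag = true  [d.acc > -3]
11. n7.ok = false  [false]
12. n7.mk = true  [true]
13. n7.depth = false  [false]
14. n8.env = "qv"  ["qv"]
15. n9.sig = "um"  [terminal]
16. n10.fin = -1  [terminal]
17. n8.idx = "umz"  [e.sig ++ "z"]
18. n8.mk = 12  [12]
19. n8.wid = -7  [f.fin - 6]
20. n11.env = "vn"  ["vn"]
21. n12.mk = 22  [terminal]
22. n11.idx = "vvn"  ["v" ++ S.env]
23. n11.mk = 23  [23]
24. n11.wid = 9  [b.mk * 3 - 57]
25. n7.env = 4  [S₀.mk - 8]
26. n13.env = false  [terminal]
27. n14.acc = 13  [terminal]
28. n6.wid = 1  [A.env + d.acc - 16]
29. n6.live = -3  [(if B.tag then d.acc else A.env) - 16]
30. n3.wid = 27  [len(e.sig) + 25]
31. n3.live = 9  [d.acc + B₁.live + 14]
32. n0.idx = "kyz"  [S.env ++ "z"]
33. n0.mk = 30  [B.wid + 3]
34. n0.wid = -3  [B.live + B.wid - 39]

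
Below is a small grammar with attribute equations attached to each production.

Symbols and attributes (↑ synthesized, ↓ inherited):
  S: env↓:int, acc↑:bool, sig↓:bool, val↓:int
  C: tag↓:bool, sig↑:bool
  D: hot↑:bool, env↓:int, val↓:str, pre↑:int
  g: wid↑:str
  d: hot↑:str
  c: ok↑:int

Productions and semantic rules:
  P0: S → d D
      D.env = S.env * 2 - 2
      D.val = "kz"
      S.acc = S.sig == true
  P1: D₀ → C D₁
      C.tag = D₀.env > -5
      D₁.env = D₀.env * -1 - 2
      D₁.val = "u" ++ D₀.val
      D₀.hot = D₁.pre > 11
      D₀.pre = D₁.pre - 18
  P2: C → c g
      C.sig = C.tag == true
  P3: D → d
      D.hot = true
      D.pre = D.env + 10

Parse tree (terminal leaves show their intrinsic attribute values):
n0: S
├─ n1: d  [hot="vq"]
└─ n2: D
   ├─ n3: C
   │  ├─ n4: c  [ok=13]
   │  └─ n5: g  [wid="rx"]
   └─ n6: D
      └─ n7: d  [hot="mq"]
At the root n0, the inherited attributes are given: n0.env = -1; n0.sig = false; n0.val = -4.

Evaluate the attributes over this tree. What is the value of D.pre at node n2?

-6

1. n0.env = -1  [given at root]
2. n0.sig = false  [given at root]
3. n0.val = -4  [given at root]
4. n1.hot = "vq"  [terminal]
5. n2.env = -4  [S.env * 2 - 2]
6. n2.val = "kz"  ["kz"]
7. n3.tag = true  [D₀.env > -5]
8. n4.ok = 13  [terminal]
9. n5.wid = "rx"  [terminal]
10. n3.sig = true  [C.tag == true]
11. n6.env = 2  [D₀.env * -1 - 2]
12. n6.val = "ukz"  ["u" ++ D₀.val]
13. n7.hot = "mq"  [terminal]
14. n6.hot = true  [true]
15. n6.pre = 12  [D.env + 10]
16. n2.hot = true  [D₁.pre > 11]
17. n2.pre = -6  [D₁.pre - 18]
18. n0.acc = false  [S.sig == true]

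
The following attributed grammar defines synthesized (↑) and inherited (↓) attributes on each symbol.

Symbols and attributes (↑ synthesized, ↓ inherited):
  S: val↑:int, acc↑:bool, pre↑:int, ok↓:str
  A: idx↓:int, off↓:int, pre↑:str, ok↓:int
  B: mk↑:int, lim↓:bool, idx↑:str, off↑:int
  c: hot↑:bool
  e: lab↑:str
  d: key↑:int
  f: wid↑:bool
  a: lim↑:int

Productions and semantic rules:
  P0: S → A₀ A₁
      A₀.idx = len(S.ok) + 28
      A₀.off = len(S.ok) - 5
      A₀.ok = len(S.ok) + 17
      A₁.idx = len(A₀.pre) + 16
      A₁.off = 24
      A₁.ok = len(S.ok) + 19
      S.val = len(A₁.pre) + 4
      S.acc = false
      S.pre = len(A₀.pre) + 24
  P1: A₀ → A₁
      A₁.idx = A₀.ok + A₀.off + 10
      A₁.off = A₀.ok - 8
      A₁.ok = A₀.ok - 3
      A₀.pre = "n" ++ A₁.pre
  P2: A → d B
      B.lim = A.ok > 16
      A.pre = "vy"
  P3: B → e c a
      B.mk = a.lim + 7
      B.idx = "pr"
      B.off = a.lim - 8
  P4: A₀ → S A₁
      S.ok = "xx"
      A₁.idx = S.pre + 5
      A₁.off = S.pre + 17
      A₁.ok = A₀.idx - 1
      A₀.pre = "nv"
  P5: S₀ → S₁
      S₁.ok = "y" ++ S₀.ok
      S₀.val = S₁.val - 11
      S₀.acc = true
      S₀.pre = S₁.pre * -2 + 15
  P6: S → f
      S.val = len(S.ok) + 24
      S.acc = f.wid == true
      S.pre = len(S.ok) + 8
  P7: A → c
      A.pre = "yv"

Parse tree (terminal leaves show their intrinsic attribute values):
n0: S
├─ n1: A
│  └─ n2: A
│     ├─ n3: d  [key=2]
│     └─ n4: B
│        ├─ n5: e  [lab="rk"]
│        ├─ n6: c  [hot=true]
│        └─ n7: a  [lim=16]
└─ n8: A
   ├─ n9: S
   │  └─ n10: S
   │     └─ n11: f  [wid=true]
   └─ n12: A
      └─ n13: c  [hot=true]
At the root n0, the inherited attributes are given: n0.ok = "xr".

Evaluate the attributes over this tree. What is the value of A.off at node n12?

1. n0.ok = "xr"  [given at root]
2. n1.idx = 30  [len(S.ok) + 28]
3. n1.off = -3  [len(S.ok) - 5]
4. n1.ok = 19  [len(S.ok) + 17]
5. n2.idx = 26  [A₀.ok + A₀.off + 10]
6. n2.off = 11  [A₀.ok - 8]
7. n2.ok = 16  [A₀.ok - 3]
8. n3.key = 2  [terminal]
9. n4.lim = false  [A.ok > 16]
10. n5.lab = "rk"  [terminal]
11. n6.hot = true  [terminal]
12. n7.lim = 16  [terminal]
13. n4.mk = 23  [a.lim + 7]
14. n4.idx = "pr"  ["pr"]
15. n4.off = 8  [a.lim - 8]
16. n2.pre = "vy"  ["vy"]
17. n1.pre = "nvy"  ["n" ++ A₁.pre]
18. n8.idx = 19  [len(A₀.pre) + 16]
19. n8.off = 24  [24]
20. n8.ok = 21  [len(S.ok) + 19]
21. n9.ok = "xx"  ["xx"]
22. n10.ok = "yxx"  ["y" ++ S₀.ok]
23. n11.wid = true  [terminal]
24. n10.val = 27  [len(S.ok) + 24]
25. n10.acc = true  [f.wid == true]
26. n10.pre = 11  [len(S.ok) + 8]
27. n9.val = 16  [S₁.val - 11]
28. n9.acc = true  [true]
29. n9.pre = -7  [S₁.pre * -2 + 15]
30. n12.idx = -2  [S.pre + 5]
31. n12.off = 10  [S.pre + 17]
32. n12.ok = 18  [A₀.idx - 1]
33. n13.hot = true  [terminal]
34. n12.pre = "yv"  ["yv"]
35. n8.pre = "nv"  ["nv"]
36. n0.val = 6  [len(A₁.pre) + 4]
37. n0.acc = false  [false]
38. n0.pre = 27  [len(A₀.pre) + 24]

10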